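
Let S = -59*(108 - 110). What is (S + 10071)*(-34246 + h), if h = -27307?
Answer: -627163517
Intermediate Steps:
S = 118 (S = -59*(-2) = 118)
(S + 10071)*(-34246 + h) = (118 + 10071)*(-34246 - 27307) = 10189*(-61553) = -627163517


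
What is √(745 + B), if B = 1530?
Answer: 5*√91 ≈ 47.697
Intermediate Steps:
√(745 + B) = √(745 + 1530) = √2275 = 5*√91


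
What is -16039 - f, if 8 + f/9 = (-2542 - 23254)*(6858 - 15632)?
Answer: -2037022903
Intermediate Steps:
f = 2037006864 (f = -72 + 9*((-2542 - 23254)*(6858 - 15632)) = -72 + 9*(-25796*(-8774)) = -72 + 9*226334104 = -72 + 2037006936 = 2037006864)
-16039 - f = -16039 - 1*2037006864 = -16039 - 2037006864 = -2037022903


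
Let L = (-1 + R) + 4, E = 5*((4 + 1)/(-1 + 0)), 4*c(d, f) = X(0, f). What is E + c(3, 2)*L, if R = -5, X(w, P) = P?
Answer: -26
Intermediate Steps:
c(d, f) = f/4
E = -25 (E = 5*(5/(-1)) = 5*(5*(-1)) = 5*(-5) = -25)
L = -2 (L = (-1 - 5) + 4 = -6 + 4 = -2)
E + c(3, 2)*L = -25 + ((¼)*2)*(-2) = -25 + (½)*(-2) = -25 - 1 = -26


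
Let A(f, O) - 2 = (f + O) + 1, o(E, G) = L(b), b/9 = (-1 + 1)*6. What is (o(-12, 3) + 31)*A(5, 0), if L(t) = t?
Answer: 248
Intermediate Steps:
b = 0 (b = 9*((-1 + 1)*6) = 9*(0*6) = 9*0 = 0)
o(E, G) = 0
A(f, O) = 3 + O + f (A(f, O) = 2 + ((f + O) + 1) = 2 + ((O + f) + 1) = 2 + (1 + O + f) = 3 + O + f)
(o(-12, 3) + 31)*A(5, 0) = (0 + 31)*(3 + 0 + 5) = 31*8 = 248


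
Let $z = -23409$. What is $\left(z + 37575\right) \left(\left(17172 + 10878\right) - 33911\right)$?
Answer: $-83026926$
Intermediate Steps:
$\left(z + 37575\right) \left(\left(17172 + 10878\right) - 33911\right) = \left(-23409 + 37575\right) \left(\left(17172 + 10878\right) - 33911\right) = 14166 \left(28050 - 33911\right) = 14166 \left(-5861\right) = -83026926$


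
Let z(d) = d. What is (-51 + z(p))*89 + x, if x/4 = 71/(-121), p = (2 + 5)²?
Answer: -21822/121 ≈ -180.35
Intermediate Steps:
p = 49 (p = 7² = 49)
x = -284/121 (x = 4*(71/(-121)) = 4*(71*(-1/121)) = 4*(-71/121) = -284/121 ≈ -2.3471)
(-51 + z(p))*89 + x = (-51 + 49)*89 - 284/121 = -2*89 - 284/121 = -178 - 284/121 = -21822/121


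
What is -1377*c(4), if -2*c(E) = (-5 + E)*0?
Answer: 0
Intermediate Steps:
c(E) = 0 (c(E) = -(-5 + E)*0/2 = -1/2*0 = 0)
-1377*c(4) = -1377*0 = 0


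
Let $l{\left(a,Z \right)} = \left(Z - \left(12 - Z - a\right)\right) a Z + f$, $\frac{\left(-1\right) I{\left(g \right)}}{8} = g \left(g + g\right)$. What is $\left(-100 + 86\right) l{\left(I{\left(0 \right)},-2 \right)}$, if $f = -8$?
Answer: $112$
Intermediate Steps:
$I{\left(g \right)} = - 16 g^{2}$ ($I{\left(g \right)} = - 8 g \left(g + g\right) = - 8 g 2 g = - 8 \cdot 2 g^{2} = - 16 g^{2}$)
$l{\left(a,Z \right)} = -8 + Z a \left(-12 + a + 2 Z\right)$ ($l{\left(a,Z \right)} = \left(Z - \left(12 - Z - a\right)\right) a Z - 8 = \left(Z + \left(-12 + Z + a\right)\right) a Z - 8 = \left(-12 + a + 2 Z\right) a Z - 8 = a \left(-12 + a + 2 Z\right) Z - 8 = Z a \left(-12 + a + 2 Z\right) - 8 = -8 + Z a \left(-12 + a + 2 Z\right)$)
$\left(-100 + 86\right) l{\left(I{\left(0 \right)},-2 \right)} = \left(-100 + 86\right) \left(-8 - 2 \left(- 16 \cdot 0^{2}\right)^{2} - - 24 \left(- 16 \cdot 0^{2}\right) + 2 \left(- 16 \cdot 0^{2}\right) \left(-2\right)^{2}\right) = - 14 \left(-8 - 2 \left(\left(-16\right) 0\right)^{2} - - 24 \left(\left(-16\right) 0\right) + 2 \left(\left(-16\right) 0\right) 4\right) = - 14 \left(-8 - 2 \cdot 0^{2} - \left(-24\right) 0 + 2 \cdot 0 \cdot 4\right) = - 14 \left(-8 - 0 + 0 + 0\right) = - 14 \left(-8 + 0 + 0 + 0\right) = \left(-14\right) \left(-8\right) = 112$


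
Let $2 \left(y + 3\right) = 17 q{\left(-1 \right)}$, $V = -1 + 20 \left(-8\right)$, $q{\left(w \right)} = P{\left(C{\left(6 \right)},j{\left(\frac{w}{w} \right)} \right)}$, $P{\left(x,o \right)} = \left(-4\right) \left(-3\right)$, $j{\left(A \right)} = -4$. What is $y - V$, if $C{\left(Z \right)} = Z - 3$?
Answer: $260$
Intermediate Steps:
$C{\left(Z \right)} = -3 + Z$ ($C{\left(Z \right)} = Z - 3 = -3 + Z$)
$P{\left(x,o \right)} = 12$
$q{\left(w \right)} = 12$
$V = -161$ ($V = -1 - 160 = -161$)
$y = 99$ ($y = -3 + \frac{17 \cdot 12}{2} = -3 + \frac{1}{2} \cdot 204 = -3 + 102 = 99$)
$y - V = 99 - -161 = 99 + 161 = 260$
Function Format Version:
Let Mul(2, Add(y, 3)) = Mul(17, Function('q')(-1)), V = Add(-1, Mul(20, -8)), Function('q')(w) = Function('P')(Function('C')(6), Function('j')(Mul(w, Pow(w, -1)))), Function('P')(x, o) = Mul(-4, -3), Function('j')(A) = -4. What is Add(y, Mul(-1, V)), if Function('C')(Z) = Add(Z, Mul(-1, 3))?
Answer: 260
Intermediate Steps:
Function('C')(Z) = Add(-3, Z) (Function('C')(Z) = Add(Z, -3) = Add(-3, Z))
Function('P')(x, o) = 12
Function('q')(w) = 12
V = -161 (V = Add(-1, -160) = -161)
y = 99 (y = Add(-3, Mul(Rational(1, 2), Mul(17, 12))) = Add(-3, Mul(Rational(1, 2), 204)) = Add(-3, 102) = 99)
Add(y, Mul(-1, V)) = Add(99, Mul(-1, -161)) = Add(99, 161) = 260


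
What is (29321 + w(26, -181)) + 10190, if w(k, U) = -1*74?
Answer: 39437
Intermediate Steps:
w(k, U) = -74
(29321 + w(26, -181)) + 10190 = (29321 - 74) + 10190 = 29247 + 10190 = 39437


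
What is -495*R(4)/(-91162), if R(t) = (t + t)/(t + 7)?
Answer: 180/45581 ≈ 0.0039490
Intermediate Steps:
R(t) = 2*t/(7 + t) (R(t) = (2*t)/(7 + t) = 2*t/(7 + t))
-495*R(4)/(-91162) = -990*4/(7 + 4)/(-91162) = -990*4/11*(-1/91162) = -495*8/11*(-1/91162) = -360*(-1/91162) = 180/45581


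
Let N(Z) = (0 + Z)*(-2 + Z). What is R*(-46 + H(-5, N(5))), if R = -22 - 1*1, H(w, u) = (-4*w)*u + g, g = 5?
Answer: -5957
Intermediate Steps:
N(Z) = Z*(-2 + Z)
H(w, u) = 5 - 4*u*w (H(w, u) = (-4*w)*u + 5 = -4*u*w + 5 = 5 - 4*u*w)
R = -23 (R = -22 - 1 = -23)
R*(-46 + H(-5, N(5))) = -23*(-46 + (5 - 4*5*(-2 + 5)*(-5))) = -23*(-46 + (5 - 4*5*3*(-5))) = -23*(-46 + (5 - 4*15*(-5))) = -23*(-46 + (5 + 300)) = -23*(-46 + 305) = -23*259 = -5957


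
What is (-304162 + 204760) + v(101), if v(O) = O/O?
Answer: -99401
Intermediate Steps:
v(O) = 1
(-304162 + 204760) + v(101) = (-304162 + 204760) + 1 = -99402 + 1 = -99401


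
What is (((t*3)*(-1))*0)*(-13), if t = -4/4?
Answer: 0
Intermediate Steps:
t = -1 (t = -4*¼ = -1)
(((t*3)*(-1))*0)*(-13) = ((-1*3*(-1))*0)*(-13) = (-3*(-1)*0)*(-13) = (3*0)*(-13) = 0*(-13) = 0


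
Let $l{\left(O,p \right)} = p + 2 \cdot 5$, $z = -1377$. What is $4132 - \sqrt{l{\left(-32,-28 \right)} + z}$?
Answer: $4132 - 3 i \sqrt{155} \approx 4132.0 - 37.35 i$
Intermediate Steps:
$l{\left(O,p \right)} = 10 + p$ ($l{\left(O,p \right)} = p + 10 = 10 + p$)
$4132 - \sqrt{l{\left(-32,-28 \right)} + z} = 4132 - \sqrt{\left(10 - 28\right) - 1377} = 4132 - \sqrt{-18 - 1377} = 4132 - \sqrt{-1395} = 4132 - 3 i \sqrt{155}$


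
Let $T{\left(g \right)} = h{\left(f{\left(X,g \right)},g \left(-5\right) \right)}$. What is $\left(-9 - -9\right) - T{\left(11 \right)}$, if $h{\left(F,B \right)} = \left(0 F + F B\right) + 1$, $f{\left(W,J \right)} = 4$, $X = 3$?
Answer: $219$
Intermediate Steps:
$h{\left(F,B \right)} = 1 + B F$ ($h{\left(F,B \right)} = \left(0 + B F\right) + 1 = B F + 1 = 1 + B F$)
$T{\left(g \right)} = 1 - 20 g$ ($T{\left(g \right)} = 1 + g \left(-5\right) 4 = 1 + - 5 g 4 = 1 - 20 g$)
$\left(-9 - -9\right) - T{\left(11 \right)} = \left(-9 - -9\right) - \left(1 - 220\right) = \left(-9 + 9\right) - \left(1 - 220\right) = 0 - -219 = 0 + 219 = 219$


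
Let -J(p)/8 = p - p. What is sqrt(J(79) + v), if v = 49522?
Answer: sqrt(49522) ≈ 222.54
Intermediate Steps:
J(p) = 0 (J(p) = -8*(p - p) = -8*0 = 0)
sqrt(J(79) + v) = sqrt(0 + 49522) = sqrt(49522)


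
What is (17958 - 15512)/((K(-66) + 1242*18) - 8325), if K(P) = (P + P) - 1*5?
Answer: 1223/6947 ≈ 0.17605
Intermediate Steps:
K(P) = -5 + 2*P (K(P) = 2*P - 5 = -5 + 2*P)
(17958 - 15512)/((K(-66) + 1242*18) - 8325) = (17958 - 15512)/(((-5 + 2*(-66)) + 1242*18) - 8325) = 2446/(((-5 - 132) + 22356) - 8325) = 2446/((-137 + 22356) - 8325) = 2446/(22219 - 8325) = 2446/13894 = 2446*(1/13894) = 1223/6947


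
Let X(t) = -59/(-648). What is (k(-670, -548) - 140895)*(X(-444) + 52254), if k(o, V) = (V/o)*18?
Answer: -19729009887103/2680 ≈ -7.3616e+9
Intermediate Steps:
k(o, V) = 18*V/o
X(t) = 59/648 (X(t) = -59*(-1/648) = 59/648)
(k(-670, -548) - 140895)*(X(-444) + 52254) = (18*(-548)/(-670) - 140895)*(59/648 + 52254) = (18*(-548)*(-1/670) - 140895)*(33860651/648) = (4932/335 - 140895)*(33860651/648) = -47194893/335*33860651/648 = -19729009887103/2680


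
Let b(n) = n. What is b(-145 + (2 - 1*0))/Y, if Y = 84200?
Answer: -143/84200 ≈ -0.0016983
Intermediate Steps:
b(-145 + (2 - 1*0))/Y = (-145 + (2 - 1*0))/84200 = (-145 + (2 + 0))*(1/84200) = (-145 + 2)*(1/84200) = -143*1/84200 = -143/84200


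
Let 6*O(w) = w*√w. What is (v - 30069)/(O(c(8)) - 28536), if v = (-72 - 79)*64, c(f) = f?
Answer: 1275548499/916091192 + 119199*√2/916091192 ≈ 1.3926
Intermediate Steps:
v = -9664 (v = -151*64 = -9664)
O(w) = w^(3/2)/6 (O(w) = (w*√w)/6 = w^(3/2)/6)
(v - 30069)/(O(c(8)) - 28536) = (-9664 - 30069)/(8^(3/2)/6 - 28536) = -39733/((16*√2)/6 - 28536) = -39733/(8*√2/3 - 28536) = -39733/(-28536 + 8*√2/3)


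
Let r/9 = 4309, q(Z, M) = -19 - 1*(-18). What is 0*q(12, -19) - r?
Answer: -38781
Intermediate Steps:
q(Z, M) = -1 (q(Z, M) = -19 + 18 = -1)
r = 38781 (r = 9*4309 = 38781)
0*q(12, -19) - r = 0*(-1) - 1*38781 = 0 - 38781 = -38781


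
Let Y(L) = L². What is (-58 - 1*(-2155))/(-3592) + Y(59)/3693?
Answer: 4759531/13265256 ≈ 0.35880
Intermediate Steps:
(-58 - 1*(-2155))/(-3592) + Y(59)/3693 = (-58 - 1*(-2155))/(-3592) + 59²/3693 = (-58 + 2155)*(-1/3592) + 3481*(1/3693) = 2097*(-1/3592) + 3481/3693 = -2097/3592 + 3481/3693 = 4759531/13265256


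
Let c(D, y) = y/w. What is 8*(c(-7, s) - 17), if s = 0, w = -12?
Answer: -136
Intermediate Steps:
c(D, y) = -y/12 (c(D, y) = y/(-12) = y*(-1/12) = -y/12)
8*(c(-7, s) - 17) = 8*(-1/12*0 - 17) = 8*(0 - 17) = 8*(-17) = -136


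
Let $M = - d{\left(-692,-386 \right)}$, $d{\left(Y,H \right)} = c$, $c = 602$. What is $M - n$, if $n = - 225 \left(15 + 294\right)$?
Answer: $68923$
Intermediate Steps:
$d{\left(Y,H \right)} = 602$
$M = -602$ ($M = \left(-1\right) 602 = -602$)
$n = -69525$ ($n = \left(-225\right) 309 = -69525$)
$M - n = -602 - -69525 = -602 + 69525 = 68923$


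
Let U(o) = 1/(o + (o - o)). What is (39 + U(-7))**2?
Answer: 73984/49 ≈ 1509.9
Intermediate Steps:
U(o) = 1/o (U(o) = 1/(o + 0) = 1/o)
(39 + U(-7))**2 = (39 + 1/(-7))**2 = (39 - 1/7)**2 = (272/7)**2 = 73984/49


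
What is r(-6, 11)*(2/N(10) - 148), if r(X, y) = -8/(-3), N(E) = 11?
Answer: -4336/11 ≈ -394.18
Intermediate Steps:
r(X, y) = 8/3 (r(X, y) = -8*(-1/3) = 8/3)
r(-6, 11)*(2/N(10) - 148) = 8*(2/11 - 148)/3 = (8/3)*(-1626/11) = -4336/11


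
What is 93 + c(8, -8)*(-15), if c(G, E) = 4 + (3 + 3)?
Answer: -57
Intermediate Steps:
c(G, E) = 10 (c(G, E) = 4 + 6 = 10)
93 + c(8, -8)*(-15) = 93 + 10*(-15) = 93 - 150 = -57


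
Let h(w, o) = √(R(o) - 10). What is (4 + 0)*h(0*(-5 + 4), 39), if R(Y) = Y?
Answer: 4*√29 ≈ 21.541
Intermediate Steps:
h(w, o) = √(-10 + o) (h(w, o) = √(o - 10) = √(-10 + o))
(4 + 0)*h(0*(-5 + 4), 39) = (4 + 0)*√(-10 + 39) = 4*√29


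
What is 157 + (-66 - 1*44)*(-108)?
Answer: 12037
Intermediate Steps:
157 + (-66 - 1*44)*(-108) = 157 + (-66 - 44)*(-108) = 157 - 110*(-108) = 157 + 11880 = 12037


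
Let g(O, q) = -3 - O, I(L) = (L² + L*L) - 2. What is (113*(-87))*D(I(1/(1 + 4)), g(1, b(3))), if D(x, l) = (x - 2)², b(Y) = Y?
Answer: -94416924/625 ≈ -1.5107e+5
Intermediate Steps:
I(L) = -2 + 2*L² (I(L) = (L² + L²) - 2 = 2*L² - 2 = -2 + 2*L²)
D(x, l) = (-2 + x)²
(113*(-87))*D(I(1/(1 + 4)), g(1, b(3))) = (113*(-87))*(-2 + (-2 + 2*(1/(1 + 4))²))² = -9831*(-2 + (-2 + 2*(1/5)²))² = -9831*(-2 + (-2 + 2*(⅕)²))² = -9831*(-2 + (-2 + 2*(1/25)))² = -9831*(-2 + (-2 + 2/25))² = -9831*(-2 - 48/25)² = -9831*(-98/25)² = -9831*9604/625 = -94416924/625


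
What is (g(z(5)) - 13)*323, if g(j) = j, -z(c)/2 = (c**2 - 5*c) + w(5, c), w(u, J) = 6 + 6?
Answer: -11951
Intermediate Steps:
w(u, J) = 12
z(c) = -24 - 2*c**2 + 10*c (z(c) = -2*((c**2 - 5*c) + 12) = -2*(12 + c**2 - 5*c) = -24 - 2*c**2 + 10*c)
(g(z(5)) - 13)*323 = ((-24 - 2*5**2 + 10*5) - 13)*323 = ((-24 - 2*25 + 50) - 13)*323 = ((-24 - 50 + 50) - 13)*323 = (-24 - 13)*323 = -37*323 = -11951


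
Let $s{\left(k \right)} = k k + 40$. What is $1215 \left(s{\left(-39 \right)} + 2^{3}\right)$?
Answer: $1906335$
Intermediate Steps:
$s{\left(k \right)} = 40 + k^{2}$ ($s{\left(k \right)} = k^{2} + 40 = 40 + k^{2}$)
$1215 \left(s{\left(-39 \right)} + 2^{3}\right) = 1215 \left(\left(40 + \left(-39\right)^{2}\right) + 2^{3}\right) = 1215 \left(\left(40 + 1521\right) + 8\right) = 1215 \left(1561 + 8\right) = 1215 \cdot 1569 = 1906335$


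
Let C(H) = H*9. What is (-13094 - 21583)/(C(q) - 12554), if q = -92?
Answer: 34677/13382 ≈ 2.5913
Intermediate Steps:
C(H) = 9*H
(-13094 - 21583)/(C(q) - 12554) = (-13094 - 21583)/(9*(-92) - 12554) = -34677/(-828 - 12554) = -34677/(-13382) = -34677*(-1/13382) = 34677/13382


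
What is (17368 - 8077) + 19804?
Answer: 29095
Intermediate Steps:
(17368 - 8077) + 19804 = 9291 + 19804 = 29095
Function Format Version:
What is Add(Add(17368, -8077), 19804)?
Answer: 29095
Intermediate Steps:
Add(Add(17368, -8077), 19804) = Add(9291, 19804) = 29095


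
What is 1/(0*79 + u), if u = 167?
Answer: 1/167 ≈ 0.0059880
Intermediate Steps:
1/(0*79 + u) = 1/(0*79 + 167) = 1/(0 + 167) = 1/167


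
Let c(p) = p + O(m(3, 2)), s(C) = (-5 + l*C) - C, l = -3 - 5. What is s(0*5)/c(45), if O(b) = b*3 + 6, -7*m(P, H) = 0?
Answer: -5/51 ≈ -0.098039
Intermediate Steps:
m(P, H) = 0 (m(P, H) = -⅐*0 = 0)
O(b) = 6 + 3*b (O(b) = 3*b + 6 = 6 + 3*b)
l = -8
s(C) = -5 - 9*C (s(C) = (-5 - 8*C) - C = -5 - 9*C)
c(p) = 6 + p (c(p) = p + (6 + 3*0) = p + (6 + 0) = p + 6 = 6 + p)
s(0*5)/c(45) = (-5 - 0*5)/(6 + 45) = (-5 - 9*0)/51 = (-5 + 0)*(1/51) = -5*1/51 = -5/51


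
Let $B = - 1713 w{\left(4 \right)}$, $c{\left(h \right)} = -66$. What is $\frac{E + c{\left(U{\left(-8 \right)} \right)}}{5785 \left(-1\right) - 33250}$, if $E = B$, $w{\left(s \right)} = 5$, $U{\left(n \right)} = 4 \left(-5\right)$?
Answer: $\frac{8631}{39035} \approx 0.22111$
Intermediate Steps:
$U{\left(n \right)} = -20$
$B = -8565$ ($B = \left(-1713\right) 5 = -8565$)
$E = -8565$
$\frac{E + c{\left(U{\left(-8 \right)} \right)}}{5785 \left(-1\right) - 33250} = \frac{-8565 - 66}{5785 \left(-1\right) - 33250} = - \frac{8631}{-5785 - 33250} = - \frac{8631}{-39035} = \left(-8631\right) \left(- \frac{1}{39035}\right) = \frac{8631}{39035}$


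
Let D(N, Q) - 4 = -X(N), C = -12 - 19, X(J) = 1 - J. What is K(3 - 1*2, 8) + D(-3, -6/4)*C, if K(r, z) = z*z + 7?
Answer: 71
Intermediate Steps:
C = -31
D(N, Q) = 3 + N (D(N, Q) = 4 - (1 - N) = 4 + (-1 + N) = 3 + N)
K(r, z) = 7 + z² (K(r, z) = z² + 7 = 7 + z²)
K(3 - 1*2, 8) + D(-3, -6/4)*C = (7 + 8²) + (3 - 3)*(-31) = (7 + 64) + 0*(-31) = 71 + 0 = 71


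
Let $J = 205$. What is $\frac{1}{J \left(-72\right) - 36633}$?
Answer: $- \frac{1}{51393} \approx -1.9458 \cdot 10^{-5}$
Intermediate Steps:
$\frac{1}{J \left(-72\right) - 36633} = \frac{1}{205 \left(-72\right) - 36633} = \frac{1}{-14760 - 36633} = \frac{1}{-51393} = - \frac{1}{51393}$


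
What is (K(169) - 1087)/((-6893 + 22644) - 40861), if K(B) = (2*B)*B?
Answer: -11207/5022 ≈ -2.2316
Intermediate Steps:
K(B) = 2*B²
(K(169) - 1087)/((-6893 + 22644) - 40861) = (2*169² - 1087)/((-6893 + 22644) - 40861) = (2*28561 - 1087)/(15751 - 40861) = (57122 - 1087)/(-25110) = 56035*(-1/25110) = -11207/5022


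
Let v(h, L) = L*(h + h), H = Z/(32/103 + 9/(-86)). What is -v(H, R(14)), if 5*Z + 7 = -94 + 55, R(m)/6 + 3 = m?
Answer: 53785776/9125 ≈ 5894.3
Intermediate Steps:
R(m) = -18 + 6*m
Z = -46/5 (Z = -7/5 + (-94 + 55)/5 = -7/5 + (⅕)*(-39) = -7/5 - 39/5 = -46/5 ≈ -9.2000)
H = -407468/9125 (H = -46/(5*(32/103 + 9/(-86))) = -46/(5*(32*(1/103) + 9*(-1/86))) = -46/(5*(32/103 - 9/86)) = -46/(5*1825/8858) = -46/5*8858/1825 = -407468/9125 ≈ -44.654)
v(h, L) = 2*L*h (v(h, L) = L*(2*h) = 2*L*h)
-v(H, R(14)) = -2*(-18 + 6*14)*(-407468)/9125 = -2*(-18 + 84)*(-407468)/9125 = -2*66*(-407468)/9125 = -1*(-53785776/9125) = 53785776/9125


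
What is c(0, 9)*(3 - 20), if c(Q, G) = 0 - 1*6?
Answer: 102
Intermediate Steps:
c(Q, G) = -6 (c(Q, G) = 0 - 6 = -6)
c(0, 9)*(3 - 20) = -6*(3 - 20) = -6*(-17) = 102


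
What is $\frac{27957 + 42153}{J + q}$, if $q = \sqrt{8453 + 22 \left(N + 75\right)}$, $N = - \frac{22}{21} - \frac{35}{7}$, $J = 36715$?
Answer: $\frac{27027930825}{14153803178} - \frac{35055 \sqrt{4396749}}{14153803178} \approx 1.9044$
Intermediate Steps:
$N = - \frac{127}{21}$ ($N = \left(-22\right) \frac{1}{21} - 5 = - \frac{22}{21} - 5 = - \frac{127}{21} \approx -6.0476$)
$q = \frac{\sqrt{4396749}}{21}$ ($q = \sqrt{8453 + 22 \left(- \frac{127}{21} + 75\right)} = \sqrt{8453 + 22 \cdot \frac{1448}{21}} = \sqrt{8453 + \frac{31856}{21}} = \sqrt{\frac{209369}{21}} = \frac{\sqrt{4396749}}{21} \approx 99.85$)
$\frac{27957 + 42153}{J + q} = \frac{27957 + 42153}{36715 + \frac{\sqrt{4396749}}{21}} = \frac{70110}{36715 + \frac{\sqrt{4396749}}{21}}$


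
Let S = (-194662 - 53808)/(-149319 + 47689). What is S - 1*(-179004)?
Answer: 1819242499/10163 ≈ 1.7901e+5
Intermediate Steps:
S = 24847/10163 (S = -248470/(-101630) = -248470*(-1/101630) = 24847/10163 ≈ 2.4448)
S - 1*(-179004) = 24847/10163 - 1*(-179004) = 24847/10163 + 179004 = 1819242499/10163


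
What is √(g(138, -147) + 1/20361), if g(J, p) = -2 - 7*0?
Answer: I*√829120281/20361 ≈ 1.4142*I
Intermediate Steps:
g(J, p) = -2 (g(J, p) = -2 + 0 = -2)
√(g(138, -147) + 1/20361) = √(-2 + 1/20361) = √(-40721/20361) = I*√829120281/20361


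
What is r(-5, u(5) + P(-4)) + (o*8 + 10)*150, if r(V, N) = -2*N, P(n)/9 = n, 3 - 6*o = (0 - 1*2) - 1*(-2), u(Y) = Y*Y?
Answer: 2122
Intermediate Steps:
u(Y) = Y**2
o = 1/2 (o = 1/2 - ((0 - 1*2) - 1*(-2))/6 = 1/2 - ((0 - 2) + 2)/6 = 1/2 - (-2 + 2)/6 = 1/2 - 1/6*0 = 1/2 + 0 = 1/2 ≈ 0.50000)
P(n) = 9*n
r(-5, u(5) + P(-4)) + (o*8 + 10)*150 = -2*(5**2 + 9*(-4)) + ((1/2)*8 + 10)*150 = -2*(25 - 36) + (4 + 10)*150 = -2*(-11) + 14*150 = 22 + 2100 = 2122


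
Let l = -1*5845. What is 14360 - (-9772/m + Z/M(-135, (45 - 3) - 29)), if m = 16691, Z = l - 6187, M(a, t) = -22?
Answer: 2536204796/183601 ≈ 13814.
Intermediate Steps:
l = -5845
Z = -12032 (Z = -5845 - 6187 = -12032)
14360 - (-9772/m + Z/M(-135, (45 - 3) - 29)) = 14360 - (-9772/16691 - 12032/(-22)) = 14360 - (-9772*1/16691 - 12032*(-1/22)) = 14360 - (-9772/16691 + 6016/11) = 14360 - 1*100305564/183601 = 14360 - 100305564/183601 = 2536204796/183601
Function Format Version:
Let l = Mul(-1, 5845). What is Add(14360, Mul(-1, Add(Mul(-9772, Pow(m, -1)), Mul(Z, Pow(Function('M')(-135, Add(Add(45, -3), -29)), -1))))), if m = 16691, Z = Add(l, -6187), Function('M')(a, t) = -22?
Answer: Rational(2536204796, 183601) ≈ 13814.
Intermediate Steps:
l = -5845
Z = -12032 (Z = Add(-5845, -6187) = -12032)
Add(14360, Mul(-1, Add(Mul(-9772, Pow(m, -1)), Mul(Z, Pow(Function('M')(-135, Add(Add(45, -3), -29)), -1))))) = Add(14360, Mul(-1, Add(Mul(-9772, Pow(16691, -1)), Mul(-12032, Pow(-22, -1))))) = Add(14360, Mul(-1, Add(Mul(-9772, Rational(1, 16691)), Mul(-12032, Rational(-1, 22))))) = Add(14360, Mul(-1, Add(Rational(-9772, 16691), Rational(6016, 11)))) = Add(14360, Mul(-1, Rational(100305564, 183601))) = Add(14360, Rational(-100305564, 183601)) = Rational(2536204796, 183601)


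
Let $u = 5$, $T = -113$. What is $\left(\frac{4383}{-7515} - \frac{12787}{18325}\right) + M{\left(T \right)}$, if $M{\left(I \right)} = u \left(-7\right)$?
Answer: $- \frac{111029909}{3060275} \approx -36.281$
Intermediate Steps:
$M{\left(I \right)} = -35$ ($M{\left(I \right)} = 5 \left(-7\right) = -35$)
$\left(\frac{4383}{-7515} - \frac{12787}{18325}\right) + M{\left(T \right)} = \left(\frac{4383}{-7515} - \frac{12787}{18325}\right) - 35 = \left(4383 \left(- \frac{1}{7515}\right) - \frac{12787}{18325}\right) - 35 = \left(- \frac{487}{835} - \frac{12787}{18325}\right) - 35 = - \frac{3920284}{3060275} - 35 = - \frac{111029909}{3060275}$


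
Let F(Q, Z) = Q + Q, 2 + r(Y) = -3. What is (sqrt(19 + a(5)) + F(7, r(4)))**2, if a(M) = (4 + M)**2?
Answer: 576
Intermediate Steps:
r(Y) = -5 (r(Y) = -2 - 3 = -5)
F(Q, Z) = 2*Q
(sqrt(19 + a(5)) + F(7, r(4)))**2 = (sqrt(19 + (4 + 5)**2) + 2*7)**2 = (sqrt(19 + 9**2) + 14)**2 = (sqrt(19 + 81) + 14)**2 = (sqrt(100) + 14)**2 = (10 + 14)**2 = 24**2 = 576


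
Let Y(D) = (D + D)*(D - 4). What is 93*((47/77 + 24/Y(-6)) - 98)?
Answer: -3479874/385 ≈ -9038.6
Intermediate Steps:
Y(D) = 2*D*(-4 + D) (Y(D) = (2*D)*(-4 + D) = 2*D*(-4 + D))
93*((47/77 + 24/Y(-6)) - 98) = 93*((47/77 + 24/((2*(-6)*(-4 - 6)))) - 98) = 93*((47*(1/77) + 24/((2*(-6)*(-10)))) - 98) = 93*((47/77 + 24/120) - 98) = 93*((47/77 + 24*(1/120)) - 98) = 93*((47/77 + ⅕) - 98) = 93*(312/385 - 98) = 93*(-37418/385) = -3479874/385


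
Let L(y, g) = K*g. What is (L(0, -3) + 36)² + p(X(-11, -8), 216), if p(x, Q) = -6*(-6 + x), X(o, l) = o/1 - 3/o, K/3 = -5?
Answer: 73275/11 ≈ 6661.4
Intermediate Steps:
K = -15 (K = 3*(-5) = -15)
X(o, l) = o - 3/o (X(o, l) = o*1 - 3/o = o - 3/o)
L(y, g) = -15*g
p(x, Q) = 36 - 6*x
(L(0, -3) + 36)² + p(X(-11, -8), 216) = (-15*(-3) + 36)² + (36 - 6*(-11 - 3/(-11))) = (45 + 36)² + (36 - 6*(-11 - 3*(-1/11))) = 81² + (36 - 6*(-11 + 3/11)) = 6561 + (36 - 6*(-118/11)) = 6561 + (36 + 708/11) = 6561 + 1104/11 = 73275/11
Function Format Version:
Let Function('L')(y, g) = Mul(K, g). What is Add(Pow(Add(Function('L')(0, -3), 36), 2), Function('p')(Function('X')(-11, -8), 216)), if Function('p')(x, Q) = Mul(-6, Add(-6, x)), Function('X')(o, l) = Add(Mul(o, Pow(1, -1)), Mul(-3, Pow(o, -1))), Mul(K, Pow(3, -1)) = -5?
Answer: Rational(73275, 11) ≈ 6661.4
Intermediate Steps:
K = -15 (K = Mul(3, -5) = -15)
Function('X')(o, l) = Add(o, Mul(-3, Pow(o, -1))) (Function('X')(o, l) = Add(Mul(o, 1), Mul(-3, Pow(o, -1))) = Add(o, Mul(-3, Pow(o, -1))))
Function('L')(y, g) = Mul(-15, g)
Function('p')(x, Q) = Add(36, Mul(-6, x))
Add(Pow(Add(Function('L')(0, -3), 36), 2), Function('p')(Function('X')(-11, -8), 216)) = Add(Pow(Add(Mul(-15, -3), 36), 2), Add(36, Mul(-6, Add(-11, Mul(-3, Pow(-11, -1)))))) = Add(Pow(Add(45, 36), 2), Add(36, Mul(-6, Add(-11, Mul(-3, Rational(-1, 11)))))) = Add(Pow(81, 2), Add(36, Mul(-6, Add(-11, Rational(3, 11))))) = Add(6561, Add(36, Mul(-6, Rational(-118, 11)))) = Add(6561, Add(36, Rational(708, 11))) = Add(6561, Rational(1104, 11)) = Rational(73275, 11)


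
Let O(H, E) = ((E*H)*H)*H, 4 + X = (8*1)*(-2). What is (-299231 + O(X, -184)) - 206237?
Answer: 966532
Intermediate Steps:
X = -20 (X = -4 + (8*1)*(-2) = -4 + 8*(-2) = -4 - 16 = -20)
O(H, E) = E*H³ (O(H, E) = (E*H²)*H = E*H³)
(-299231 + O(X, -184)) - 206237 = (-299231 - 184*(-20)³) - 206237 = (-299231 - 184*(-8000)) - 206237 = (-299231 + 1472000) - 206237 = 1172769 - 206237 = 966532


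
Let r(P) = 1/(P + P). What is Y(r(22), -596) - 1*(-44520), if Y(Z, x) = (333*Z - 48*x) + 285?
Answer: 3230505/44 ≈ 73421.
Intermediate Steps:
r(P) = 1/(2*P)
Y(Z, x) = 285 - 48*x + 333*Z (Y(Z, x) = (-48*x + 333*Z) + 285 = 285 - 48*x + 333*Z)
Y(r(22), -596) - 1*(-44520) = (285 - 48*(-596) + 333*((1/2)/22)) - 1*(-44520) = (285 + 28608 + 333*((1/2)*(1/22))) + 44520 = (285 + 28608 + 333*(1/44)) + 44520 = (285 + 28608 + 333/44) + 44520 = 1271625/44 + 44520 = 3230505/44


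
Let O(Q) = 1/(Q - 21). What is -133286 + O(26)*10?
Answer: -133284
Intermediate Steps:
O(Q) = 1/(-21 + Q)
-133286 + O(26)*10 = -133286 + 10/(-21 + 26) = -133286 + 10/5 = -133286 + (⅕)*10 = -133286 + 2 = -133284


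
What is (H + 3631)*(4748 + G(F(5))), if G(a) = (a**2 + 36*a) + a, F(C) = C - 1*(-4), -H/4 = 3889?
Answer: -61556850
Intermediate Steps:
H = -15556 (H = -4*3889 = -15556)
F(C) = 4 + C (F(C) = C + 4 = 4 + C)
G(a) = a**2 + 37*a
(H + 3631)*(4748 + G(F(5))) = (-15556 + 3631)*(4748 + (4 + 5)*(37 + (4 + 5))) = -11925*(4748 + 9*(37 + 9)) = -11925*(4748 + 9*46) = -11925*(4748 + 414) = -11925*5162 = -61556850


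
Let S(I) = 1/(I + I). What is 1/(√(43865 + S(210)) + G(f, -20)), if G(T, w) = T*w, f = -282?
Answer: 2368800/13341608699 - 2*√1934446605/13341608699 ≈ 0.00017096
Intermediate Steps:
S(I) = 1/(2*I)
1/(√(43865 + S(210)) + G(f, -20)) = 1/(√(43865 + (½)/210) - 282*(-20)) = 1/(√(43865 + (½)*(1/210)) + 5640) = 1/(√(43865 + 1/420) + 5640) = 1/(√(18423301/420) + 5640) = 1/(√1934446605/210 + 5640) = 1/(5640 + √1934446605/210)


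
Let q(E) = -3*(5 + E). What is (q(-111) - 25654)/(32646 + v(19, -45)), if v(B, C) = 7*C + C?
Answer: -12668/16143 ≈ -0.78474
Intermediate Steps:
v(B, C) = 8*C
q(E) = -15 - 3*E
(q(-111) - 25654)/(32646 + v(19, -45)) = ((-15 - 3*(-111)) - 25654)/(32646 + 8*(-45)) = ((-15 + 333) - 25654)/(32646 - 360) = (318 - 25654)/32286 = -25336*1/32286 = -12668/16143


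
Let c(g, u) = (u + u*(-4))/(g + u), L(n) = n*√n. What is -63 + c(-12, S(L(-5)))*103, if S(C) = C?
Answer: 12*(-155*√5 + 63*I)/(-12*I + 5*√5) ≈ -206.59 - 154.11*I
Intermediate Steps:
L(n) = n^(3/2)
c(g, u) = -3*u/(g + u) (c(g, u) = (u - 4*u)/(g + u) = (-3*u)/(g + u) = -3*u/(g + u))
-63 + c(-12, S(L(-5)))*103 = -63 - 3*(-5)^(3/2)/(-12 + (-5)^(3/2))*103 = -63 - 3*(-5*I*√5)/(-12 - 5*I*√5)*103 = -63 + (15*I*√5/(-12 - 5*I*√5))*103 = -63 + 1545*I*√5/(-12 - 5*I*√5)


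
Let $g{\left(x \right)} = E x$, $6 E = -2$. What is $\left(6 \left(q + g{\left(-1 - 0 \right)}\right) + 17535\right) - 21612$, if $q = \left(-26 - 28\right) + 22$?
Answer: $-4267$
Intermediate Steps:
$E = - \frac{1}{3}$ ($E = \frac{1}{6} \left(-2\right) = - \frac{1}{3} \approx -0.33333$)
$q = -32$ ($q = -54 + 22 = -32$)
$g{\left(x \right)} = - \frac{x}{3}$
$\left(6 \left(q + g{\left(-1 - 0 \right)}\right) + 17535\right) - 21612 = \left(6 \left(-32 - \frac{-1 - 0}{3}\right) + 17535\right) - 21612 = \left(6 \left(-32 - \frac{-1 + 0}{3}\right) + 17535\right) - 21612 = \left(6 \left(-32 - - \frac{1}{3}\right) + 17535\right) - 21612 = \left(6 \left(-32 + \frac{1}{3}\right) + 17535\right) - 21612 = \left(6 \left(- \frac{95}{3}\right) + 17535\right) - 21612 = \left(-190 + 17535\right) - 21612 = 17345 - 21612 = -4267$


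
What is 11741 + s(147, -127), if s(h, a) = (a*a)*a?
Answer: -2036642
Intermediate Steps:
s(h, a) = a³ (s(h, a) = a²*a = a³)
11741 + s(147, -127) = 11741 + (-127)³ = 11741 - 2048383 = -2036642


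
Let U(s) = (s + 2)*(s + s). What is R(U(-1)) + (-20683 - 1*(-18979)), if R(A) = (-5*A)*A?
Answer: -1724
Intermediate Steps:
U(s) = 2*s*(2 + s) (U(s) = (2 + s)*(2*s) = 2*s*(2 + s))
R(A) = -5*A**2
R(U(-1)) + (-20683 - 1*(-18979)) = -5*4*(2 - 1)**2 + (-20683 - 1*(-18979)) = -5*(2*(-1)*1)**2 + (-20683 + 18979) = -5*(-2)**2 - 1704 = -5*4 - 1704 = -20 - 1704 = -1724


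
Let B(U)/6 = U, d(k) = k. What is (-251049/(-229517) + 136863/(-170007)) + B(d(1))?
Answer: 81794893962/13006498873 ≈ 6.2888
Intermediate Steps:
B(U) = 6*U
(-251049/(-229517) + 136863/(-170007)) + B(d(1)) = (-251049/(-229517) + 136863/(-170007)) + 6*1 = (-251049*(-1/229517) + 136863*(-1/170007)) + 6 = (251049/229517 - 45621/56669) + 6 = 3755900724/13006498873 + 6 = 81794893962/13006498873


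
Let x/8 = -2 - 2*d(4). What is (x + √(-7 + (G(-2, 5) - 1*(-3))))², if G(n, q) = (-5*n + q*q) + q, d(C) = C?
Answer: 5476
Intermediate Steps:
G(n, q) = q + q² - 5*n (G(n, q) = (-5*n + q²) + q = (q² - 5*n) + q = q + q² - 5*n)
x = -80 (x = 8*(-2 - 2*4) = 8*(-2 - 8) = 8*(-10) = -80)
(x + √(-7 + (G(-2, 5) - 1*(-3))))² = (-80 + √(-7 + ((5 + 5² - 5*(-2)) - 1*(-3))))² = (-80 + √(-7 + ((5 + 25 + 10) + 3)))² = (-80 + √(-7 + (40 + 3)))² = (-80 + √(-7 + 43))² = (-80 + √36)² = (-80 + 6)² = (-74)² = 5476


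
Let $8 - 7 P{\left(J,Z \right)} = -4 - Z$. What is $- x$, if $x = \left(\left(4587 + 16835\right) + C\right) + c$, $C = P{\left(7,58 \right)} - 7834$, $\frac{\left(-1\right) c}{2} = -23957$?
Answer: $-61512$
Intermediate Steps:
$P{\left(J,Z \right)} = \frac{12}{7} + \frac{Z}{7}$ ($P{\left(J,Z \right)} = \frac{8}{7} - \frac{-4 - Z}{7} = \frac{8}{7} + \left(\frac{4}{7} + \frac{Z}{7}\right) = \frac{12}{7} + \frac{Z}{7}$)
$c = 47914$ ($c = \left(-2\right) \left(-23957\right) = 47914$)
$C = -7824$ ($C = \left(\frac{12}{7} + \frac{1}{7} \cdot 58\right) - 7834 = \left(\frac{12}{7} + \frac{58}{7}\right) - 7834 = 10 - 7834 = -7824$)
$x = 61512$ ($x = \left(\left(4587 + 16835\right) - 7824\right) + 47914 = \left(21422 - 7824\right) + 47914 = 13598 + 47914 = 61512$)
$- x = \left(-1\right) 61512 = -61512$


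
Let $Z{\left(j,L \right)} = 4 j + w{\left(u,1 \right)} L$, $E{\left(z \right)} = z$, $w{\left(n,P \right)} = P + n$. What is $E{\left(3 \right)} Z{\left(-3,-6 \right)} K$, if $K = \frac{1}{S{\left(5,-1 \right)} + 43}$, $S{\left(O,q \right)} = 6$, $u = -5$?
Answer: $\frac{36}{49} \approx 0.73469$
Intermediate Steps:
$Z{\left(j,L \right)} = - 4 L + 4 j$ ($Z{\left(j,L \right)} = 4 j + \left(1 - 5\right) L = 4 j - 4 L = - 4 L + 4 j$)
$K = \frac{1}{49}$ ($K = \frac{1}{6 + 43} = \frac{1}{49} \approx 0.020408$)
$E{\left(3 \right)} Z{\left(-3,-6 \right)} K = 3 \left(\left(-4\right) \left(-6\right) + 4 \left(-3\right)\right) \frac{1}{49} = 3 \left(24 - 12\right) \frac{1}{49} = 3 \cdot 12 \cdot \frac{1}{49} = 36 \cdot \frac{1}{49} = \frac{36}{49}$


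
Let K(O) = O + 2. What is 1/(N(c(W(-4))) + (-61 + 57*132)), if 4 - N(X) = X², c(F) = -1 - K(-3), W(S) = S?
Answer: 1/7467 ≈ 0.00013392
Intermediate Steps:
K(O) = 2 + O
c(F) = 0 (c(F) = -1 - (2 - 3) = -1 - 1*(-1) = -1 + 1 = 0)
N(X) = 4 - X²
1/(N(c(W(-4))) + (-61 + 57*132)) = 1/((4 - 1*0²) + (-61 + 57*132)) = 1/((4 - 1*0) + (-61 + 7524)) = 1/((4 + 0) + 7463) = 1/(4 + 7463) = 1/7467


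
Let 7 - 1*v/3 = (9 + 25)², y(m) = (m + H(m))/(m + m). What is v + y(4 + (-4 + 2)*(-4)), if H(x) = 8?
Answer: -20677/6 ≈ -3446.2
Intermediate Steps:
y(m) = (8 + m)/(2*m) (y(m) = (m + 8)/(m + m) = (8 + m)/((2*m)) = (8 + m)*(1/(2*m)) = (8 + m)/(2*m))
v = -3447 (v = 21 - 3*(9 + 25)² = 21 - 3*34² = 21 - 3*1156 = 21 - 3468 = -3447)
v + y(4 + (-4 + 2)*(-4)) = -3447 + (8 + (4 + (-4 + 2)*(-4)))/(2*(4 + (-4 + 2)*(-4))) = -3447 + (8 + (4 - 2*(-4)))/(2*(4 - 2*(-4))) = -3447 + (8 + (4 + 8))/(2*(4 + 8)) = -3447 + (½)*(8 + 12)/12 = -3447 + (½)*(1/12)*20 = -3447 + ⅚ = -20677/6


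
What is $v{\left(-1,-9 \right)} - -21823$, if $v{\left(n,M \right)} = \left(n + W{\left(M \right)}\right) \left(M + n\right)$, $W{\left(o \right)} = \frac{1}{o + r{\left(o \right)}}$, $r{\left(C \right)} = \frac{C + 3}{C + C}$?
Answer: $\frac{283844}{13} \approx 21834.0$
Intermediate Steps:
$r{\left(C \right)} = \frac{3 + C}{2 C}$
$W{\left(o \right)} = \frac{1}{o + \frac{3 + o}{2 o}}$
$v{\left(n,M \right)} = \left(M + n\right) \left(n + \frac{2 M}{3 + M + 2 M^{2}}\right)$ ($v{\left(n,M \right)} = \left(n + \frac{2 M}{3 + M + 2 M^{2}}\right) \left(M + n\right) = \left(M + n\right) \left(n + \frac{2 M}{3 + M + 2 M^{2}}\right)$)
$v{\left(-1,-9 \right)} - -21823 = \frac{2 \left(-9\right)^{2} + 2 \left(-9\right) \left(-1\right) - \left(-9 - 1\right) \left(3 - 9 + 2 \left(-9\right)^{2}\right)}{3 - 9 + 2 \left(-9\right)^{2}} - -21823 = \frac{2 \cdot 81 + 18 - - 10 \left(3 - 9 + 2 \cdot 81\right)}{3 - 9 + 2 \cdot 81} + 21823 = \frac{162 + 18 - - 10 \left(3 - 9 + 162\right)}{3 - 9 + 162} + 21823 = \frac{162 + 18 - \left(-10\right) 156}{156} + 21823 = \frac{162 + 18 + 1560}{156} + 21823 = \frac{1}{156} \cdot 1740 + 21823 = \frac{145}{13} + 21823 = \frac{283844}{13}$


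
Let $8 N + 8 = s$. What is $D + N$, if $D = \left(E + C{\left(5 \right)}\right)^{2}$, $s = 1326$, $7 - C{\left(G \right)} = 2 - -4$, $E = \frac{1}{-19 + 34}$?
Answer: $\frac{149299}{900} \approx 165.89$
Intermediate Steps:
$E = \frac{1}{15} \approx 0.066667$
$C{\left(G \right)} = 1$ ($C{\left(G \right)} = 7 - \left(2 - -4\right) = 7 - \left(2 + 4\right) = 7 - 6 = 1$)
$D = \frac{256}{225}$ ($D = \left(\frac{1}{15} + 1\right)^{2} = \left(\frac{16}{15}\right)^{2} = \frac{256}{225} \approx 1.1378$)
$N = \frac{659}{4}$ ($N = -1 + \frac{1}{8} \cdot 1326 = -1 + \frac{663}{4} = \frac{659}{4} \approx 164.75$)
$D + N = \frac{256}{225} + \frac{659}{4} = \frac{149299}{900}$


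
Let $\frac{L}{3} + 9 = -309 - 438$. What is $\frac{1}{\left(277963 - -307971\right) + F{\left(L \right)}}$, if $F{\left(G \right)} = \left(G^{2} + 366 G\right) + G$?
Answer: $\frac{1}{4897402} \approx 2.0419 \cdot 10^{-7}$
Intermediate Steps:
$L = -2268$ ($L = -27 + 3 \left(-309 - 438\right) = -27 + 3 \left(-747\right) = -27 - 2241 = -2268$)
$F{\left(G \right)} = G^{2} + 367 G$
$\frac{1}{\left(277963 - -307971\right) + F{\left(L \right)}} = \frac{1}{\left(277963 - -307971\right) - 2268 \left(367 - 2268\right)} = \frac{1}{\left(277963 + 307971\right) - -4311468} = \frac{1}{585934 + 4311468} = \frac{1}{4897402}$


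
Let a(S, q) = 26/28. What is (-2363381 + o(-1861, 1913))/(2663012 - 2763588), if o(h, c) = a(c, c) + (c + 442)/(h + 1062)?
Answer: 26436802449/1125043136 ≈ 23.498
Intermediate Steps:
a(S, q) = 13/14 (a(S, q) = 26*(1/28) = 13/14)
o(h, c) = 13/14 + (442 + c)/(1062 + h) (o(h, c) = 13/14 + (c + 442)/(h + 1062) = 13/14 + (442 + c)/(1062 + h))
(-2363381 + o(-1861, 1913))/(2663012 - 2763588) = (-2363381 + (19994 + 13*(-1861) + 14*1913)/(14*(1062 - 1861)))/(2663012 - 2763588) = (-2363381 + (1/14)*(19994 - 24193 + 26782)/(-799))/(-100576) = (-2363381 + (1/14)*(-1/799)*22583)*(-1/100576) = (-2363381 - 22583/11186)*(-1/100576) = -26436802449/11186*(-1/100576) = 26436802449/1125043136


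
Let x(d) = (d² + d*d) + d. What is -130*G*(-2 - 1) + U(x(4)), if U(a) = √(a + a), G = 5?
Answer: 1950 + 6*√2 ≈ 1958.5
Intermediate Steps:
x(d) = d + 2*d² (x(d) = (d² + d²) + d = 2*d² + d = d + 2*d²)
U(a) = √2*√a (U(a) = √(2*a) = √2*√a)
-130*G*(-2 - 1) + U(x(4)) = -650*(-2 - 1) + √2*√(4*(1 + 2*4)) = -650*(-3) + √2*√(4*(1 + 8)) = -130*(-15) + √2*√(4*9) = 1950 + √2*√36 = 1950 + √2*6 = 1950 + 6*√2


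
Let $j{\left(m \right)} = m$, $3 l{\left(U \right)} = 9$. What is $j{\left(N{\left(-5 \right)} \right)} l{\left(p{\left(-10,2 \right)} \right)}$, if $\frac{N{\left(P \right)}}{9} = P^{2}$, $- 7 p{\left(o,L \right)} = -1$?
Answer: $675$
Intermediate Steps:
$p{\left(o,L \right)} = \frac{1}{7}$ ($p{\left(o,L \right)} = \left(- \frac{1}{7}\right) \left(-1\right) = \frac{1}{7}$)
$l{\left(U \right)} = 3$ ($l{\left(U \right)} = \frac{1}{3} \cdot 9 = 3$)
$N{\left(P \right)} = 9 P^{2}$
$j{\left(N{\left(-5 \right)} \right)} l{\left(p{\left(-10,2 \right)} \right)} = 9 \left(-5\right)^{2} \cdot 3 = 9 \cdot 25 \cdot 3 = 225 \cdot 3 = 675$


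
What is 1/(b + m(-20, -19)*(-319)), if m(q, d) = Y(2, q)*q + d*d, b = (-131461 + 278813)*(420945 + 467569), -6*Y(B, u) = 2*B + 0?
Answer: 3/392772586547 ≈ 7.6380e-12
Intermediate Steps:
Y(B, u) = -B/3 (Y(B, u) = -(2*B + 0)/6 = -B/3)
b = 130924314928 (b = 147352*888514 = 130924314928)
m(q, d) = d² - 2*q/3 (m(q, d) = (-⅓*2)*q + d*d = -2*q/3 + d² = d² - 2*q/3)
1/(b + m(-20, -19)*(-319)) = 1/(130924314928 + ((-19)² - ⅔*(-20))*(-319)) = 1/(130924314928 + (361 + 40/3)*(-319)) = 1/(130924314928 + (1123/3)*(-319)) = 1/(130924314928 - 358237/3) = 1/(392772586547/3) = 3/392772586547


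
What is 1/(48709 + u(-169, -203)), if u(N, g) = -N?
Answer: 1/48878 ≈ 2.0459e-5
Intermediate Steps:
1/(48709 + u(-169, -203)) = 1/(48709 - 1*(-169)) = 1/(48709 + 169) = 1/48878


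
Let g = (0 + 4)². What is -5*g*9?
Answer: -720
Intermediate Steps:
g = 16 (g = 4² = 16)
-5*g*9 = -5*16*9 = -80*9 = -720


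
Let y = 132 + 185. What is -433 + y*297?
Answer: 93716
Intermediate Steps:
y = 317
-433 + y*297 = -433 + 317*297 = -433 + 94149 = 93716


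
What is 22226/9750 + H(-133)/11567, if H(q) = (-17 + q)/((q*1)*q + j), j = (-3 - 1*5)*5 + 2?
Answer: 2268930665971/995324445375 ≈ 2.2796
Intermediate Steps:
j = -38 (j = (-3 - 5)*5 + 2 = -8*5 + 2 = -40 + 2 = -38)
H(q) = (-17 + q)/(-38 + q²) (H(q) = (-17 + q)/((q*1)*q - 38) = (-17 + q)/(q*q - 38) = (-17 + q)/(q² - 38) = (-17 + q)/(-38 + q²))
22226/9750 + H(-133)/11567 = 22226/9750 + ((-17 - 133)/(-38 + (-133)²))/11567 = 22226*(1/9750) + (-150/(-38 + 17689))*(1/11567) = 11113/4875 + (-150/17651)*(1/11567) = 11113/4875 + ((1/17651)*(-150))*(1/11567) = 11113/4875 - 150/17651*1/11567 = 11113/4875 - 150/204169117 = 2268930665971/995324445375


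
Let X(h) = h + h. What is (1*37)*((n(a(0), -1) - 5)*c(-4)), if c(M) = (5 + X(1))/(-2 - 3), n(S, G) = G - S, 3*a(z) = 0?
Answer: 1554/5 ≈ 310.80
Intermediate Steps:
X(h) = 2*h
a(z) = 0 (a(z) = (⅓)*0 = 0)
c(M) = -7/5 (c(M) = (5 + 2*1)/(-2 - 3) = (5 + 2)/(-5) = 7*(-⅕) = -7/5)
(1*37)*((n(a(0), -1) - 5)*c(-4)) = (1*37)*(((-1 - 1*0) - 5)*(-7/5)) = 37*(((-1 + 0) - 5)*(-7/5)) = 37*((-1 - 5)*(-7/5)) = 37*(-6*(-7/5)) = 37*(42/5) = 1554/5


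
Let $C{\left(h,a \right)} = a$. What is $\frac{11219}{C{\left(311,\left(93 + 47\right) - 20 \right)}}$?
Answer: $\frac{11219}{120} \approx 93.492$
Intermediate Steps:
$\frac{11219}{C{\left(311,\left(93 + 47\right) - 20 \right)}} = \frac{11219}{\left(93 + 47\right) - 20} = \frac{11219}{140 - 20} = \frac{11219}{120}$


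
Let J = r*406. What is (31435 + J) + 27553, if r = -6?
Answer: 56552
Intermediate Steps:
J = -2436 (J = -6*406 = -2436)
(31435 + J) + 27553 = (31435 - 2436) + 27553 = 28999 + 27553 = 56552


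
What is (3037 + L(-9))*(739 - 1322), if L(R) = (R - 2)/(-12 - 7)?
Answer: -33647262/19 ≈ -1.7709e+6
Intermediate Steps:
L(R) = 2/19 - R/19 (L(R) = (-2 + R)/(-19) = (-2 + R)*(-1/19) = 2/19 - R/19)
(3037 + L(-9))*(739 - 1322) = (3037 + (2/19 - 1/19*(-9)))*(739 - 1322) = (3037 + (2/19 + 9/19))*(-583) = (3037 + 11/19)*(-583) = (57714/19)*(-583) = -33647262/19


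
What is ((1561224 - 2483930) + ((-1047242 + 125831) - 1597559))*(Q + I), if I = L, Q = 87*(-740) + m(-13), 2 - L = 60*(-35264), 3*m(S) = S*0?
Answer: -7060467530312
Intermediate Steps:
m(S) = 0 (m(S) = (S*0)/3 = (⅓)*0 = 0)
L = 2115842 (L = 2 - 60*(-35264) = 2 - 1*(-2115840) = 2 + 2115840 = 2115842)
Q = -64380 (Q = 87*(-740) + 0 = -64380 + 0 = -64380)
I = 2115842
((1561224 - 2483930) + ((-1047242 + 125831) - 1597559))*(Q + I) = ((1561224 - 2483930) + ((-1047242 + 125831) - 1597559))*(-64380 + 2115842) = (-922706 + (-921411 - 1597559))*2051462 = (-922706 - 2518970)*2051462 = -3441676*2051462 = -7060467530312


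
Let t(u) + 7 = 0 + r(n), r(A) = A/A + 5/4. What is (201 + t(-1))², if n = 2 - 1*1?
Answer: 616225/16 ≈ 38514.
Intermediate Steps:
n = 1 (n = 2 - 1 = 1)
r(A) = 9/4 (r(A) = 1 + 5*(¼) = 1 + 5/4 = 9/4)
t(u) = -19/4 (t(u) = -7 + (0 + 9/4) = -7 + 9/4 = -19/4)
(201 + t(-1))² = (201 - 19/4)² = (785/4)² = 616225/16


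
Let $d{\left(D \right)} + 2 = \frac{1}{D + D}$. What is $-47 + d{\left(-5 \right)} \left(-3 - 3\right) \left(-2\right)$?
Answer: $- \frac{361}{5} \approx -72.2$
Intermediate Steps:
$d{\left(D \right)} = -2 + \frac{1}{2 D}$ ($d{\left(D \right)} = -2 + \frac{1}{D + D} = -2 + \frac{1}{2 D}$)
$-47 + d{\left(-5 \right)} \left(-3 - 3\right) \left(-2\right) = -47 + \left(-2 + \frac{1}{2 \left(-5\right)}\right) \left(-3 - 3\right) \left(-2\right) = -47 + \left(-2 + \frac{1}{2} \left(- \frac{1}{5}\right)\right) \left(\left(-6\right) \left(-2\right)\right) = -47 + \left(-2 - \frac{1}{10}\right) 12 = -47 - \frac{126}{5} = - \frac{361}{5}$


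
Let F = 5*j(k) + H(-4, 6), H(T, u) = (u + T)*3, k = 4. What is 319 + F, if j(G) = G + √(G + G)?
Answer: 345 + 10*√2 ≈ 359.14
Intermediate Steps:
H(T, u) = 3*T + 3*u (H(T, u) = (T + u)*3 = 3*T + 3*u)
j(G) = G + √2*√G (j(G) = G + √(2*G) = G + √2*√G)
F = 26 + 10*√2 (F = 5*(4 + √2*√4) + (3*(-4) + 3*6) = 5*(4 + √2*2) + (-12 + 18) = 5*(4 + 2*√2) + 6 = (20 + 10*√2) + 6 = 26 + 10*√2 ≈ 40.142)
319 + F = 319 + (26 + 10*√2) = 345 + 10*√2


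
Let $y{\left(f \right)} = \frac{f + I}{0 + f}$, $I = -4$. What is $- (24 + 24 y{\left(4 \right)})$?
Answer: $-24$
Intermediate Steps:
$y{\left(f \right)} = \frac{-4 + f}{f}$ ($y{\left(f \right)} = \frac{f - 4}{0 + f} = \frac{-4 + f}{f}$)
$- (24 + 24 y{\left(4 \right)}) = - (24 + 24 \frac{-4 + 4}{4}) = - (24 + 24 \cdot \frac{1}{4} \cdot 0) = - (24 + 24 \cdot 0) = - (24 + 0) = \left(-1\right) 24 = -24$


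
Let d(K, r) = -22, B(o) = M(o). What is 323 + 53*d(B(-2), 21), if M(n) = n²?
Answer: -843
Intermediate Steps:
B(o) = o²
323 + 53*d(B(-2), 21) = 323 + 53*(-22) = 323 - 1166 = -843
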